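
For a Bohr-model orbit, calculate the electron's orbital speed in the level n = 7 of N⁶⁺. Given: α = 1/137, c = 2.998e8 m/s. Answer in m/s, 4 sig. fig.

2.188e6 m/s

v_n = Zαc/n = 7 × 0.007299 × 2.998e8 / 7
    = 2.188e6 m/s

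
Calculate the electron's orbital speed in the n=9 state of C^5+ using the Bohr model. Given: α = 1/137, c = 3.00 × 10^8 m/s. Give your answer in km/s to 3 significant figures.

v_n = Zαc/n = 6 × 0.00730 × 3.00 × 10^8 / 9
    = 1460 km/s

1460 km/s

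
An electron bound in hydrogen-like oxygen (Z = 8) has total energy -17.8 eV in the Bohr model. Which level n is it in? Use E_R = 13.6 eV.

E_n = −E_R Z²/n² ⇒ n² = E_R Z²/(−E_n) = 13.6 × 8² / 17.8 ≈ 48.90
n = 7

7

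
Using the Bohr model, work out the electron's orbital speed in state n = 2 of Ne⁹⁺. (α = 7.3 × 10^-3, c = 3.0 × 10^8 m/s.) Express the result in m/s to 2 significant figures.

1.1 × 10^7 m/s

v_n = Zαc/n = 10 × 0.0073 × 3.0 × 10^8 / 2
    = 1.1 × 10^7 m/s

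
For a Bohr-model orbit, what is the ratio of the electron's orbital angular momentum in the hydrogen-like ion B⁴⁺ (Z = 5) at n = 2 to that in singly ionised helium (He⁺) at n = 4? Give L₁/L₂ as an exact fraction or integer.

L = nℏ is independent of Z.
L₁/L₂ = n₁/n₂ = 2/4 = 1/2

1/2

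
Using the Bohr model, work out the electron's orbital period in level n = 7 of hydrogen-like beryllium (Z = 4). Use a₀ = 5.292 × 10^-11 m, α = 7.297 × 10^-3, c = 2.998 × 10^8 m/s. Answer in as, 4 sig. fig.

r = n²a₀/Z = 7²·5.292 × 10^-11/4 = 6.483 × 10^-10 m
v = Zαc/n = 4·0.007297·2.998 × 10^8/7 = 1.250 × 10^6 m/s
T = 2πr/v = 3.258 × 10^-15 s = 3258 as

3258 as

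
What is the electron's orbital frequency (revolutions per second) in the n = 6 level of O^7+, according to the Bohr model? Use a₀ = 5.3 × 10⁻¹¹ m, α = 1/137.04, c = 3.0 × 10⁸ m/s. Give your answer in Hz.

1.9 × 10¹⁵ Hz

r = n²a₀/Z = 2.4 × 10⁻¹⁰ m, v = Zαc/n = 2.9 × 10⁶ m/s
f = v/(2πr) = 1.9 × 10¹⁵ Hz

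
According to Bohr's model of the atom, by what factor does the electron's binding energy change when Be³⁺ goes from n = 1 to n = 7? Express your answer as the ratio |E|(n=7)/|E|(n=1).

|E| ∝ Z^2 · n^-2; with Z fixed, |E| ∝ n^-2.
|E|(n=7)/|E|(n=1) = (7/1)^-2 = 1/49

1/49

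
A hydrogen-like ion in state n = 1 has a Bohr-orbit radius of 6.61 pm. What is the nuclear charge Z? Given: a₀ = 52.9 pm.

r_n = n²a₀/Z ⇒ Z = n²a₀/r = 1² × 52.9 / 6.61 ≈ 8.00
Z = 8

8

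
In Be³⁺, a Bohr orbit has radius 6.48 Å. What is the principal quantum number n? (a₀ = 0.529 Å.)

r_n = n²a₀/Z ⇒ n² = rZ/a₀ = 6.48 × 4 / 0.529 ≈ 49.00
n = 7

7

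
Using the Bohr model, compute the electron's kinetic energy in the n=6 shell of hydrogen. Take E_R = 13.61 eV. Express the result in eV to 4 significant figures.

For a Coulomb orbit the virial theorem gives K = −E_n.
E_n = −E_R·Z²/n², so K = E_R·Z²/n² = 13.61 × 1²/6² = 0.3781 eV

0.3781 eV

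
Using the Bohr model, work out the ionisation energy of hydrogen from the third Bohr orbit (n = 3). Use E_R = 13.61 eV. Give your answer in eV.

E_n = −E_R·Z²/n² = −13.61 × 1²/3² eV = -1.512 eV
Ionisation energy = −E_n = 1.512 eV

1.512 eV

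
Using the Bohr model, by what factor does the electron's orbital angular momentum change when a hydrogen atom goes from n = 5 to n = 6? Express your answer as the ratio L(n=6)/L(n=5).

6/5

L = nℏ depends only on n, so L ∝ n.
L(n=6)/L(n=5) = (6/5)^1 = 6/5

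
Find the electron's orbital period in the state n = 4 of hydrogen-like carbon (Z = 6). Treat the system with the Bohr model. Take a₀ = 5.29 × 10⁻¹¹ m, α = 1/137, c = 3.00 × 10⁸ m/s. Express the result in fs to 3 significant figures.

0.270 fs

r = n²a₀/Z = 4²·5.29 × 10⁻¹¹/6 = 1.41 × 10⁻¹⁰ m
v = Zαc/n = 6·0.00730·3.00 × 10⁸/4 = 3.28 × 10⁶ m/s
T = 2πr/v = 2.70 × 10⁻¹⁶ s = 0.270 fs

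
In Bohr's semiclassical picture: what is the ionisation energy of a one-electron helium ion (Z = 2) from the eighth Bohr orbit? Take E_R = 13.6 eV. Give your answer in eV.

0.850 eV

E_n = −E_R·Z²/n² = −13.6 × 2²/8² eV = -0.850 eV
Ionisation energy = −E_n = 0.850 eV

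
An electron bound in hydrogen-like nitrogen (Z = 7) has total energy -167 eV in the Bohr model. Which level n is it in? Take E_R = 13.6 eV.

E_n = −E_R Z²/n² ⇒ n² = E_R Z²/(−E_n) = 13.6 × 7² / 167 ≈ 3.99
n = 2

2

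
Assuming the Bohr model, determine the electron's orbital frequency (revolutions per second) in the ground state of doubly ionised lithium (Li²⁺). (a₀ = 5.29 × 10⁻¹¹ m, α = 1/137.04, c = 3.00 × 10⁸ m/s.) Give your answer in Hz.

r = n²a₀/Z = 1.76 × 10⁻¹¹ m, v = Zαc/n = 6.57 × 10⁶ m/s
f = v/(2πr) = 5.93 × 10¹⁶ Hz

5.93 × 10¹⁶ Hz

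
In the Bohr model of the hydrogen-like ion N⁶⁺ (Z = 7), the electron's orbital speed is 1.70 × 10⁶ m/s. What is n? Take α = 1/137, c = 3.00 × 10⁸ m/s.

9

v_n = Zαc/n ⇒ n = Zαc/v = 7 × 0.00730 × 3.00 × 10⁸ / 1.70 × 10⁶ ≈ 9.02
n = 9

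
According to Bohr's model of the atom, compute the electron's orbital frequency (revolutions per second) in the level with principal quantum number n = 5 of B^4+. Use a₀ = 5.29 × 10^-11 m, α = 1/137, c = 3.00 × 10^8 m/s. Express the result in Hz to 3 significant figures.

r = n²a₀/Z = 2.64 × 10^-10 m, v = Zαc/n = 2.19 × 10^6 m/s
f = v/(2πr) = 1.32 × 10^15 Hz

1.32 × 10^15 Hz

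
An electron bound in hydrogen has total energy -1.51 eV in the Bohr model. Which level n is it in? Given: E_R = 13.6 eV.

3

E_n = −E_R Z²/n² ⇒ n² = E_R Z²/(−E_n) = 13.6 × 1² / 1.51 ≈ 9.01
n = 3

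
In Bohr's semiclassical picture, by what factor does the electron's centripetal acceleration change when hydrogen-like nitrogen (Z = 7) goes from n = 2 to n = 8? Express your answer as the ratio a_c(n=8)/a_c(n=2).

a_c ∝ Z^3 · n^-4; with Z fixed, a_c ∝ n^-4.
a_c(n=8)/a_c(n=2) = (8/2)^-4 = 1/256

1/256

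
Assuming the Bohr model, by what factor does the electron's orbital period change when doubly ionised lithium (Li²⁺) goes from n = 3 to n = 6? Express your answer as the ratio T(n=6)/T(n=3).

T ∝ Z^-2 · n^3; with Z fixed, T ∝ n^3.
T(n=6)/T(n=3) = (6/3)^3 = 8

8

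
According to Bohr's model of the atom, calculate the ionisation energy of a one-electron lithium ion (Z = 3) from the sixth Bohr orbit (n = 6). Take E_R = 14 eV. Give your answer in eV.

E_n = −E_R·Z²/n² = −14 × 3²/6² eV = -3.5 eV
Ionisation energy = −E_n = 3.5 eV

3.5 eV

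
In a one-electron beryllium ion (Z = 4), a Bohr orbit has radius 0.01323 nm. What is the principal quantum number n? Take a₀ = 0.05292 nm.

r_n = n²a₀/Z ⇒ n² = rZ/a₀ = 0.01323 × 4 / 0.05292 ≈ 1.00
n = 1

1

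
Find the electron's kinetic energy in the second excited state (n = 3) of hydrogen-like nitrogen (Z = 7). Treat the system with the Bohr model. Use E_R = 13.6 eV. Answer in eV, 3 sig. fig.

For a Coulomb orbit the virial theorem gives K = −E_n.
E_n = −E_R·Z²/n², so K = E_R·Z²/n² = 13.6 × 7²/3² = 74.0 eV

74.0 eV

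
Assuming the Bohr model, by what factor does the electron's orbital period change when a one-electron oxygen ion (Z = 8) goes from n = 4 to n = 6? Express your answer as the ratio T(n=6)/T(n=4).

27/8

T ∝ Z^-2 · n^3; with Z fixed, T ∝ n^3.
T(n=6)/T(n=4) = (6/4)^3 = 27/8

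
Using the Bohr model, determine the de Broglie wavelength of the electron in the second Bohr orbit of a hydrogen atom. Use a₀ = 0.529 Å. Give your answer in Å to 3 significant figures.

6.65 Å

The Bohr quantisation condition is nλ = 2πr_n.
r_n = n²a₀/Z = 2.12 Å
λ = 2πr_n/n = 2π·2.12/2 = 6.65 Å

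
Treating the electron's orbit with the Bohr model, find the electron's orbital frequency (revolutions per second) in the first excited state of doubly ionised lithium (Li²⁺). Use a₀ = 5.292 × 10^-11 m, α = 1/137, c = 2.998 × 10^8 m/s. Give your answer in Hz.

r = n²a₀/Z = 7.056 × 10^-11 m, v = Zαc/n = 3.282 × 10^6 m/s
f = v/(2πr) = 7.404 × 10^15 Hz

7.404 × 10^15 Hz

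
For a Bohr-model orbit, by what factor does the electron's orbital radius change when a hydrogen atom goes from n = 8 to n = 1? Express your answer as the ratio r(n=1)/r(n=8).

r ∝ Z^-1 · n^2; with Z fixed, r ∝ n^2.
r(n=1)/r(n=8) = (1/8)^2 = 1/64

1/64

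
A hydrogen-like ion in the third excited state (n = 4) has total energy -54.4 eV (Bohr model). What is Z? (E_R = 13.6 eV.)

E_n = −E_R Z²/n² ⇒ Z² = −E_n n²/E_R = 54.4 × 4² / 13.6 ≈ 64.00
Z = 8

8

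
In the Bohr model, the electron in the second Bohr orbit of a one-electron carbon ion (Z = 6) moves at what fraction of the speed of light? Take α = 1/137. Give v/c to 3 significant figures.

0.0219

v_n = Zαc/n, so v/c = Zα/n = 6 × 0.00730 / 2 = 0.0219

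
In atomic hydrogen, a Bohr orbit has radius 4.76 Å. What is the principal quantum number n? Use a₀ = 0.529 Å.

r_n = n²a₀/Z ⇒ n² = rZ/a₀ = 4.76 × 1 / 0.529 ≈ 9.00
n = 3

3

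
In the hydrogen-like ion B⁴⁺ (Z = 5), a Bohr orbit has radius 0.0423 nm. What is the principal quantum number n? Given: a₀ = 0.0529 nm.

r_n = n²a₀/Z ⇒ n² = rZ/a₀ = 0.0423 × 5 / 0.0529 ≈ 4.00
n = 2

2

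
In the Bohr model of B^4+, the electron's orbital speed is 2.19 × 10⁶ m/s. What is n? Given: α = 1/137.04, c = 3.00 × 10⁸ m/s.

5

v_n = Zαc/n ⇒ n = Zαc/v = 5 × 0.00730 × 3.00 × 10⁸ / 2.19 × 10⁶ ≈ 5.00
n = 5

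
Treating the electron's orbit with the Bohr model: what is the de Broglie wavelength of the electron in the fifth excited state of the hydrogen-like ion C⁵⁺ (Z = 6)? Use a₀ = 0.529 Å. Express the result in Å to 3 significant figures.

The Bohr quantisation condition is nλ = 2πr_n.
r_n = n²a₀/Z = 3.17 Å
λ = 2πr_n/n = 2π·3.17/6 = 3.32 Å

3.32 Å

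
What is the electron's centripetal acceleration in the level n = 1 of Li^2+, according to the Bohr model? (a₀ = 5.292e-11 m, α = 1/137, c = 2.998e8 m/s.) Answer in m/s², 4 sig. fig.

2.443e24 m/s²

r = n²a₀/Z = 1.764e-11 m, v = Zαc/n = 6.565e6 m/s
a = v²/r = (6.565e6)² / 1.764e-11 = 2.443e24 m/s²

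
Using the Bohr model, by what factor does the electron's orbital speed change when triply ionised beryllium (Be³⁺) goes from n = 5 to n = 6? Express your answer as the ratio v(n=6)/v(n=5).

5/6

v ∝ Z^1 · n^-1; with Z fixed, v ∝ n^-1.
v(n=6)/v(n=5) = (6/5)^-1 = 5/6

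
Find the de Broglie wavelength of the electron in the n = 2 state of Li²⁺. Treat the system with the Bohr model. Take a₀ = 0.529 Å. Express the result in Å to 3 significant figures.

The Bohr quantisation condition is nλ = 2πr_n.
r_n = n²a₀/Z = 0.705 Å
λ = 2πr_n/n = 2π·0.705/2 = 2.22 Å

2.22 Å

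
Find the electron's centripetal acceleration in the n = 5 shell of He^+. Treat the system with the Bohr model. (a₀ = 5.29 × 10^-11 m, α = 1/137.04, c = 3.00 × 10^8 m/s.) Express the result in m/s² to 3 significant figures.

r = n²a₀/Z = 6.61 × 10^-10 m, v = Zαc/n = 8.76 × 10^5 m/s
a = v²/r = (8.76 × 10^5)² / 6.61 × 10^-10 = 1.16 × 10^21 m/s²

1.16 × 10^21 m/s²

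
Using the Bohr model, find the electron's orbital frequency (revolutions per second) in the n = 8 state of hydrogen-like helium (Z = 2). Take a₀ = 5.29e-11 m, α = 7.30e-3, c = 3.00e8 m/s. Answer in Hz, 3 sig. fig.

5.15e13 Hz

r = n²a₀/Z = 1.69e-9 m, v = Zαc/n = 5.47e5 m/s
f = v/(2πr) = 5.15e13 Hz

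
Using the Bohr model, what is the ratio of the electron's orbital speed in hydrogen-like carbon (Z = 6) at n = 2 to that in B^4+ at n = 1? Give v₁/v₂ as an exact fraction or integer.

3/5

v ∝ Z^1 · n^-1
v₁/v₂ = (6/5)^1 · (2/1)^-1 = 3/5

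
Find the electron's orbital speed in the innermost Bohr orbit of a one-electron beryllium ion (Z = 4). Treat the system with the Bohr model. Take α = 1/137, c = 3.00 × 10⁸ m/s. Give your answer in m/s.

8.76 × 10⁶ m/s

v_n = Zαc/n = 4 × 0.00730 × 3.00 × 10⁸ / 1
    = 8.76 × 10⁶ m/s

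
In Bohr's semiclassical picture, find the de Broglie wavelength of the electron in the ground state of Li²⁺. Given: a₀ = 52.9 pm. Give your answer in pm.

111 pm

The Bohr quantisation condition is nλ = 2πr_n.
r_n = n²a₀/Z = 17.6 pm
λ = 2πr_n/n = 2π·17.6/1 = 111 pm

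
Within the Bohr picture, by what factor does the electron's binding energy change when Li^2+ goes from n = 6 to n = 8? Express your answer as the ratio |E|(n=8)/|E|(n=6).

9/16

|E| ∝ Z^2 · n^-2; with Z fixed, |E| ∝ n^-2.
|E|(n=8)/|E|(n=6) = (8/6)^-2 = 9/16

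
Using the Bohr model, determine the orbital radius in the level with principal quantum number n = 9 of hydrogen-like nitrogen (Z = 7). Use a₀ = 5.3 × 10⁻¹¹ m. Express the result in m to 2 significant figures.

6.1 × 10⁻¹⁰ m

r_n = n²a₀/Z = 9² × 5.3 × 10⁻¹¹ / 7
    = 81 × 5.3 × 10⁻¹¹ / 7 = 6.1 × 10⁻¹⁰ m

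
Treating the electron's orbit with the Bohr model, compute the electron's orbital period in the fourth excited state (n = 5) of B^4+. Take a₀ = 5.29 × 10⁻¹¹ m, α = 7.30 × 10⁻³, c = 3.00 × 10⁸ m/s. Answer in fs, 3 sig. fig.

0.759 fs

r = n²a₀/Z = 5²·5.29 × 10⁻¹¹/5 = 2.64 × 10⁻¹⁰ m
v = Zαc/n = 5·0.00730·3.00 × 10⁸/5 = 2.19 × 10⁶ m/s
T = 2πr/v = 7.59 × 10⁻¹⁶ s = 0.759 fs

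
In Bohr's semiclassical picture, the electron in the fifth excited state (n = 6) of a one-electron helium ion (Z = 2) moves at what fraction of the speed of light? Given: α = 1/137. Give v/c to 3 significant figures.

v_n = Zαc/n, so v/c = Zα/n = 2 × 0.00730 / 6 = 0.00243

0.00243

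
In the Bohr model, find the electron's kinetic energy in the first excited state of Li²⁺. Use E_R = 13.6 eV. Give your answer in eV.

For a Coulomb orbit the virial theorem gives K = −E_n.
E_n = −E_R·Z²/n², so K = E_R·Z²/n² = 13.6 × 3²/2² = 30.6 eV

30.6 eV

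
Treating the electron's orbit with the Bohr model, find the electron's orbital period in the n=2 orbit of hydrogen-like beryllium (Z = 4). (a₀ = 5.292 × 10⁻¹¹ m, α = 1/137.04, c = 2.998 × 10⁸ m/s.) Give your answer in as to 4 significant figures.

r = n²a₀/Z = 2²·5.292 × 10⁻¹¹/4 = 5.292 × 10⁻¹¹ m
v = Zαc/n = 4·0.007297·2.998 × 10⁸/2 = 4.375 × 10⁶ m/s
T = 2πr/v = 7.600 × 10⁻¹⁷ s = 76.00 as

76.00 as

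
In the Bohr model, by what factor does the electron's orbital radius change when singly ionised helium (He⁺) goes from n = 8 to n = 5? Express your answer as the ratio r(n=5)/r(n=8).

25/64

r ∝ Z^-1 · n^2; with Z fixed, r ∝ n^2.
r(n=5)/r(n=8) = (5/8)^2 = 25/64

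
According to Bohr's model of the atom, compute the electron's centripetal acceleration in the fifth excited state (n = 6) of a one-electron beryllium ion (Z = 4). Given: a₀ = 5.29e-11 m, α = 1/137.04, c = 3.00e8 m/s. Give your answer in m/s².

4.47e21 m/s²

r = n²a₀/Z = 4.76e-10 m, v = Zαc/n = 1.46e6 m/s
a = v²/r = (1.46e6)² / 4.76e-10 = 4.47e21 m/s²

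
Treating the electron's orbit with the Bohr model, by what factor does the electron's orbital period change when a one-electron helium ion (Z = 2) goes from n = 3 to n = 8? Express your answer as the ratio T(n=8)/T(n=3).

512/27

T ∝ Z^-2 · n^3; with Z fixed, T ∝ n^3.
T(n=8)/T(n=3) = (8/3)^3 = 512/27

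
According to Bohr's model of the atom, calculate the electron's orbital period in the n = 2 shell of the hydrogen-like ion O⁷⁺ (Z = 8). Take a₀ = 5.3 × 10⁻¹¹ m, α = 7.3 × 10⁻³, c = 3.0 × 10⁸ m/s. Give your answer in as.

r = n²a₀/Z = 2²·5.3 × 10⁻¹¹/8 = 2.6 × 10⁻¹¹ m
v = Zαc/n = 8·0.0073·3.0 × 10⁸/2 = 8.8 × 10⁶ m/s
T = 2πr/v = 1.9 × 10⁻¹⁷ s = 19 as

19 as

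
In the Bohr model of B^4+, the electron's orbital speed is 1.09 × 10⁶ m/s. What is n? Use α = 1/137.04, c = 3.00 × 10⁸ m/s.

v_n = Zαc/n ⇒ n = Zαc/v = 5 × 0.00730 × 3.00 × 10⁸ / 1.09 × 10⁶ ≈ 10.04
n = 10

10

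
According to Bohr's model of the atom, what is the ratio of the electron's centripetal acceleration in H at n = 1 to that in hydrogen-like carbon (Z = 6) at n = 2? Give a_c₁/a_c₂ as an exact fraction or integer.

2/27

a_c ∝ Z^3 · n^-4
a_c₁/a_c₂ = (1/6)^3 · (1/2)^-4 = 2/27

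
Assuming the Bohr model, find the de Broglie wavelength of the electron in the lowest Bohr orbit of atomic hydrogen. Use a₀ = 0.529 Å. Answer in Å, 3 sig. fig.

The Bohr quantisation condition is nλ = 2πr_n.
r_n = n²a₀/Z = 0.529 Å
λ = 2πr_n/n = 2π·0.529/1 = 3.32 Å

3.32 Å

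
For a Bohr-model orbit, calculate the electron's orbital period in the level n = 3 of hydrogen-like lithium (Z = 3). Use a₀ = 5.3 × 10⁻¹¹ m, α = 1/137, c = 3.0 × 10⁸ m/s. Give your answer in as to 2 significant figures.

460 as

r = n²a₀/Z = 3²·5.3 × 10⁻¹¹/3 = 1.6 × 10⁻¹⁰ m
v = Zαc/n = 3·0.0073·3.0 × 10⁸/3 = 2.2 × 10⁶ m/s
T = 2πr/v = 4.6 × 10⁻¹⁶ s = 460 as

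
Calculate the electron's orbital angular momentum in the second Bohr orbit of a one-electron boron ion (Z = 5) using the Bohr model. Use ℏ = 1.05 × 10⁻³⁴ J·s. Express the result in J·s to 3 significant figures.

2.10 × 10⁻³⁴ J·s

L_n = nℏ = 2 × 1.05 × 10⁻³⁴ = 2.10 × 10⁻³⁴ J·s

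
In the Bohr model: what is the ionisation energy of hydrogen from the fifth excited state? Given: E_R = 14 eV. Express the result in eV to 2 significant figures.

0.39 eV

E_n = −E_R·Z²/n² = −14 × 1²/6² eV = -0.39 eV
Ionisation energy = −E_n = 0.39 eV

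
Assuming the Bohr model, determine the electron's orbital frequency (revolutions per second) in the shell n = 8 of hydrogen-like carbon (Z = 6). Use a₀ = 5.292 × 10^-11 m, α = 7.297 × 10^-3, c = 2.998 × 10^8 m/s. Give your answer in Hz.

4.626 × 10^14 Hz

r = n²a₀/Z = 5.645 × 10^-10 m, v = Zαc/n = 1.641 × 10^6 m/s
f = v/(2πr) = 4.626 × 10^14 Hz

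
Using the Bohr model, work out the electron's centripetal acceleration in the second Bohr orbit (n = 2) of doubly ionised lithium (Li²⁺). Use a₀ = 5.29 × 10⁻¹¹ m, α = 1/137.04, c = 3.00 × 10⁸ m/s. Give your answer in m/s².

1.53 × 10²³ m/s²

r = n²a₀/Z = 7.05 × 10⁻¹¹ m, v = Zαc/n = 3.28 × 10⁶ m/s
a = v²/r = (3.28 × 10⁶)² / 7.05 × 10⁻¹¹ = 1.53 × 10²³ m/s²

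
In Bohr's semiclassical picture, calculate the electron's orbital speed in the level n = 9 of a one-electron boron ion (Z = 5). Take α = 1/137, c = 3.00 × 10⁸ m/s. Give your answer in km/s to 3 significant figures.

v_n = Zαc/n = 5 × 0.00730 × 3.00 × 10⁸ / 9
    = 1220 km/s

1220 km/s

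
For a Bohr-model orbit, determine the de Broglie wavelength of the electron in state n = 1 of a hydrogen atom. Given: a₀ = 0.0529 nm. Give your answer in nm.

0.332 nm

The Bohr quantisation condition is nλ = 2πr_n.
r_n = n²a₀/Z = 0.0529 nm
λ = 2πr_n/n = 2π·0.0529/1 = 0.332 nm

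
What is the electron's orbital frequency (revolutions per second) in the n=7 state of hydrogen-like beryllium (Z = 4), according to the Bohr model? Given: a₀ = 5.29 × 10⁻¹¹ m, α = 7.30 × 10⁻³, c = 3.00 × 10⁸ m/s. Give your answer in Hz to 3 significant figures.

3.07 × 10¹⁴ Hz

r = n²a₀/Z = 6.48 × 10⁻¹⁰ m, v = Zαc/n = 1.25 × 10⁶ m/s
f = v/(2πr) = 3.07 × 10¹⁴ Hz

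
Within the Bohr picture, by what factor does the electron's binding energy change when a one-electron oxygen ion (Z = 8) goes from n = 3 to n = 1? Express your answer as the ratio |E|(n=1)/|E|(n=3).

9

|E| ∝ Z^2 · n^-2; with Z fixed, |E| ∝ n^-2.
|E|(n=1)/|E|(n=3) = (1/3)^-2 = 9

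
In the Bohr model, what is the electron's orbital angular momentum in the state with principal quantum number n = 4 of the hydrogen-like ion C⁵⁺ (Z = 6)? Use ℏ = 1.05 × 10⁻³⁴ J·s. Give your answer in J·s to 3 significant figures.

4.20 × 10⁻³⁴ J·s

L_n = nℏ = 4 × 1.05 × 10⁻³⁴ = 4.20 × 10⁻³⁴ J·s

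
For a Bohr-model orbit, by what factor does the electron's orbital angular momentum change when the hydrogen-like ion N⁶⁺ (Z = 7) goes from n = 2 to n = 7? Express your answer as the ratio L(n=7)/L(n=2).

L = nℏ depends only on n, so L ∝ n.
L(n=7)/L(n=2) = (7/2)^1 = 7/2

7/2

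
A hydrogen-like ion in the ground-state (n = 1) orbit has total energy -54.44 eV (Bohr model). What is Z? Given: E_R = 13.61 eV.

2

E_n = −E_R Z²/n² ⇒ Z² = −E_n n²/E_R = 54.44 × 1² / 13.61 ≈ 4.00
Z = 2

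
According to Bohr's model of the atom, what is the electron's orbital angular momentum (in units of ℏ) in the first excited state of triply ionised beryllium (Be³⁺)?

2

L_n = nℏ, so L/ℏ = n = 2.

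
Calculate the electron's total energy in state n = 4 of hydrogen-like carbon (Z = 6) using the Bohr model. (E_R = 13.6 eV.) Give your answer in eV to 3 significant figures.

-30.6 eV

E_n = −E_R·Z²/n² = −13.6 × 6²/4² = -30.6 eV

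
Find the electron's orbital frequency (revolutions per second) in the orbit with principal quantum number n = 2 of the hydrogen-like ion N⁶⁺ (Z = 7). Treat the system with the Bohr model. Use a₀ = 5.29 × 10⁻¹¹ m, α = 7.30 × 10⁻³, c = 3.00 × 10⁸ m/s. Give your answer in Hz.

4.04 × 10¹⁶ Hz

r = n²a₀/Z = 3.02 × 10⁻¹¹ m, v = Zαc/n = 7.67 × 10⁶ m/s
f = v/(2πr) = 4.04 × 10¹⁶ Hz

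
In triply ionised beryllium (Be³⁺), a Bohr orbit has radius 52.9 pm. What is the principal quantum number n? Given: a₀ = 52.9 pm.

r_n = n²a₀/Z ⇒ n² = rZ/a₀ = 52.9 × 4 / 52.9 ≈ 4.00
n = 2

2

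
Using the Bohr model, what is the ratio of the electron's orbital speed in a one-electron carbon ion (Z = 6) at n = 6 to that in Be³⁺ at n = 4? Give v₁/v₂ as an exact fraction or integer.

1

v ∝ Z^1 · n^-1
v₁/v₂ = (6/4)^1 · (6/4)^-1 = 1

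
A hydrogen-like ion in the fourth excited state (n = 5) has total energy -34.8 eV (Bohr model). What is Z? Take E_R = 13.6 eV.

8

E_n = −E_R Z²/n² ⇒ Z² = −E_n n²/E_R = 34.8 × 5² / 13.6 ≈ 63.97
Z = 8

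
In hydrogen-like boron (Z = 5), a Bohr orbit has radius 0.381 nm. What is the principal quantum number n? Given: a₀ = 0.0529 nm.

r_n = n²a₀/Z ⇒ n² = rZ/a₀ = 0.381 × 5 / 0.0529 ≈ 36.01
n = 6

6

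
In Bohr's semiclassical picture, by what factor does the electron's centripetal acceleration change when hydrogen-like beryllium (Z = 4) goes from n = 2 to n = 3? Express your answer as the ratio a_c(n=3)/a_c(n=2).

a_c ∝ Z^3 · n^-4; with Z fixed, a_c ∝ n^-4.
a_c(n=3)/a_c(n=2) = (3/2)^-4 = 16/81

16/81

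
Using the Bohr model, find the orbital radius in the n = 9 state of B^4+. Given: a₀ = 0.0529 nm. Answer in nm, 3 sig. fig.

0.857 nm

r_n = n²a₀/Z = 9² × 0.0529 / 5
    = 81 × 0.0529 / 5 = 0.857 nm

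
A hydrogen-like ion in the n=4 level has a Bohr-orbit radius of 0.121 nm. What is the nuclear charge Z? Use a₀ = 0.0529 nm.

7

r_n = n²a₀/Z ⇒ Z = n²a₀/r = 4² × 0.0529 / 0.121 ≈ 7.00
Z = 7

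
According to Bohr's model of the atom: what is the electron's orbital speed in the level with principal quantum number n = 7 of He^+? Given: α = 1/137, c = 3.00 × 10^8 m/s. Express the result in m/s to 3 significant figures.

v_n = Zαc/n = 2 × 0.00730 × 3.00 × 10^8 / 7
    = 6.26 × 10^5 m/s

6.26 × 10^5 m/s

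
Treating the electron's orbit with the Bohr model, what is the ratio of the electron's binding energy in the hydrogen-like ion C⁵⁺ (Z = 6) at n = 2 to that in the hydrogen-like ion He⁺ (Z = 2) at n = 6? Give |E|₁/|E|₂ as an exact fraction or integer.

81

|E| ∝ Z^2 · n^-2
|E|₁/|E|₂ = (6/2)^2 · (2/6)^-2 = 81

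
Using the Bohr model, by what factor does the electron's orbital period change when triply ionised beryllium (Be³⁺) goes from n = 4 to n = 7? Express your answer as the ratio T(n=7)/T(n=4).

343/64

T ∝ Z^-2 · n^3; with Z fixed, T ∝ n^3.
T(n=7)/T(n=4) = (7/4)^3 = 343/64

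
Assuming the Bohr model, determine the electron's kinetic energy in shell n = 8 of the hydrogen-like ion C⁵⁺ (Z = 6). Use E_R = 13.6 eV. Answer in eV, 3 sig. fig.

7.65 eV

For a Coulomb orbit the virial theorem gives K = −E_n.
E_n = −E_R·Z²/n², so K = E_R·Z²/n² = 13.6 × 6²/8² = 7.65 eV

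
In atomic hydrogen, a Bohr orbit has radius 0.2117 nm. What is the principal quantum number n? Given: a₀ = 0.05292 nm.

2

r_n = n²a₀/Z ⇒ n² = rZ/a₀ = 0.2117 × 1 / 0.05292 ≈ 4.00
n = 2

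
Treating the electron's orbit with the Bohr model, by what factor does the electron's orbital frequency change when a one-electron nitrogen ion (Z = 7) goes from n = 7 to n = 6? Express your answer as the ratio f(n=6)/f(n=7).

f ∝ Z^2 · n^-3; with Z fixed, f ∝ n^-3.
f(n=6)/f(n=7) = (6/7)^-3 = 343/216

343/216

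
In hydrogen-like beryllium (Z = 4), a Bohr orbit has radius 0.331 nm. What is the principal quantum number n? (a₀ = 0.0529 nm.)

r_n = n²a₀/Z ⇒ n² = rZ/a₀ = 0.331 × 4 / 0.0529 ≈ 25.03
n = 5

5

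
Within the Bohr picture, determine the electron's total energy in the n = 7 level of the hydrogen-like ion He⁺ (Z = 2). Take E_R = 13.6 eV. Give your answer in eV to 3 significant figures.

-1.11 eV

E_n = −E_R·Z²/n² = −13.6 × 2²/7² = -1.11 eV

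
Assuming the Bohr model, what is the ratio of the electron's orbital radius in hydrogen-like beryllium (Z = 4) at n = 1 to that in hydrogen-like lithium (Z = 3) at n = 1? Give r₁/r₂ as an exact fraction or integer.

3/4

r ∝ Z^-1 · n^2
r₁/r₂ = (4/3)^-1 · (1/1)^2 = 3/4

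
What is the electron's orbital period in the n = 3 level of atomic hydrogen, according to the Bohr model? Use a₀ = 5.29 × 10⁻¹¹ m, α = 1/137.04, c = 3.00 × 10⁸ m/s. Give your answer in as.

r = n²a₀/Z = 3²·5.29 × 10⁻¹¹/1 = 4.76 × 10⁻¹⁰ m
v = Zαc/n = 1·0.00730·3.00 × 10⁸/3 = 7.30 × 10⁵ m/s
T = 2πr/v = 4.10 × 10⁻¹⁵ s = 4100 as

4100 as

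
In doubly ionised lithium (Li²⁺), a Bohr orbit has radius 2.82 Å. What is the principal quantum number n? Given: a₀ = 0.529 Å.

4

r_n = n²a₀/Z ⇒ n² = rZ/a₀ = 2.82 × 3 / 0.529 ≈ 15.99
n = 4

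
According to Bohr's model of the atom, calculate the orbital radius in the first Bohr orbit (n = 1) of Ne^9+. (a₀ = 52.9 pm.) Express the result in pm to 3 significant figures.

5.29 pm

r_n = n²a₀/Z = 1² × 52.9 / 10
    = 1 × 52.9 / 10 = 5.29 pm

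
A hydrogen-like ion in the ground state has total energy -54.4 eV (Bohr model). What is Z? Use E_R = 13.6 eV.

2

E_n = −E_R Z²/n² ⇒ Z² = −E_n n²/E_R = 54.4 × 1² / 13.6 ≈ 4.00
Z = 2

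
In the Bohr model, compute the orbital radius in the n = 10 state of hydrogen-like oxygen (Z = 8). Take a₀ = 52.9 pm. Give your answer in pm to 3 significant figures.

r_n = n²a₀/Z = 10² × 52.9 / 8
    = 100 × 52.9 / 8 = 661 pm

661 pm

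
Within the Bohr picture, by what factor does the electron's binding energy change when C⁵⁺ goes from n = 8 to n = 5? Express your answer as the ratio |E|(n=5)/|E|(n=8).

|E| ∝ Z^2 · n^-2; with Z fixed, |E| ∝ n^-2.
|E|(n=5)/|E|(n=8) = (5/8)^-2 = 64/25

64/25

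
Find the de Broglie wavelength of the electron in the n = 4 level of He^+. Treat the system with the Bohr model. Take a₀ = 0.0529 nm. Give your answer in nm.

The Bohr quantisation condition is nλ = 2πr_n.
r_n = n²a₀/Z = 0.423 nm
λ = 2πr_n/n = 2π·0.423/4 = 0.665 nm

0.665 nm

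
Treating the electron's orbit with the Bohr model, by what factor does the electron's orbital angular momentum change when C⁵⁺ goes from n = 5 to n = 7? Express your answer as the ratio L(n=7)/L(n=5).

L = nℏ depends only on n, so L ∝ n.
L(n=7)/L(n=5) = (7/5)^1 = 7/5

7/5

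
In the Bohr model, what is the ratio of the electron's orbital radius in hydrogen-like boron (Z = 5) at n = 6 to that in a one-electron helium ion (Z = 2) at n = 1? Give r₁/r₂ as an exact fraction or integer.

72/5

r ∝ Z^-1 · n^2
r₁/r₂ = (5/2)^-1 · (6/1)^2 = 72/5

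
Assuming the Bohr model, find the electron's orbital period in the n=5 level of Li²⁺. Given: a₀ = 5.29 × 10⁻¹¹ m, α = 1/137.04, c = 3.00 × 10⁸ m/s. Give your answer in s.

2.11 × 10⁻¹⁵ s

r = n²a₀/Z = 5²·5.29 × 10⁻¹¹/3 = 4.41 × 10⁻¹⁰ m
v = Zαc/n = 3·0.00730·3.00 × 10⁸/5 = 1.31 × 10⁶ m/s
T = 2πr/v = 2.11 × 10⁻¹⁵ s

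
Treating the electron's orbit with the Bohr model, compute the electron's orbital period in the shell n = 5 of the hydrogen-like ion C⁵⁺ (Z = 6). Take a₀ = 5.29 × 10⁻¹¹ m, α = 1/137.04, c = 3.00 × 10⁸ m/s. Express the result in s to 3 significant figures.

r = n²a₀/Z = 5²·5.29 × 10⁻¹¹/6 = 2.20 × 10⁻¹⁰ m
v = Zαc/n = 6·0.00730·3.00 × 10⁸/5 = 2.63 × 10⁶ m/s
T = 2πr/v = 5.27 × 10⁻¹⁶ s

5.27 × 10⁻¹⁶ s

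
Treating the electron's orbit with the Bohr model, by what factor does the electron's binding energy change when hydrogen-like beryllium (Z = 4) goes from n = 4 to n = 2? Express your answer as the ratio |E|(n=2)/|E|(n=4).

|E| ∝ Z^2 · n^-2; with Z fixed, |E| ∝ n^-2.
|E|(n=2)/|E|(n=4) = (2/4)^-2 = 4

4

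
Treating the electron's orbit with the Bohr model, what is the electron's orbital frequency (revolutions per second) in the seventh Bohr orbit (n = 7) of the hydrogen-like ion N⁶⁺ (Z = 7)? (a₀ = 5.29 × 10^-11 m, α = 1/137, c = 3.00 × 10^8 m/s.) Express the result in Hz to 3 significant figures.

r = n²a₀/Z = 3.70 × 10^-10 m, v = Zαc/n = 2.19 × 10^6 m/s
f = v/(2πr) = 9.41 × 10^14 Hz

9.41 × 10^14 Hz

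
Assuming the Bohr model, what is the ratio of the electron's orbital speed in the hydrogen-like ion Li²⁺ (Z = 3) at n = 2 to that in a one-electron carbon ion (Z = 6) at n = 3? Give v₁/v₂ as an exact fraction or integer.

v ∝ Z^1 · n^-1
v₁/v₂ = (3/6)^1 · (2/3)^-1 = 3/4

3/4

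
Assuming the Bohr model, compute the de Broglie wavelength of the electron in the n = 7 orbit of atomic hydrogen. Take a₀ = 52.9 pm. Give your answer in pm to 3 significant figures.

The Bohr quantisation condition is nλ = 2πr_n.
r_n = n²a₀/Z = 2590 pm
λ = 2πr_n/n = 2π·2590/7 = 2330 pm

2330 pm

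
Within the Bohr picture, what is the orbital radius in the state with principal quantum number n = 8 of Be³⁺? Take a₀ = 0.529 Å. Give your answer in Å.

8.46 Å

r_n = n²a₀/Z = 8² × 0.529 / 4
    = 64 × 0.529 / 4 = 8.46 Å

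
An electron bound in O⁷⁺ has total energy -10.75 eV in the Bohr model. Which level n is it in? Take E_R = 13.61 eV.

E_n = −E_R Z²/n² ⇒ n² = E_R Z²/(−E_n) = 13.61 × 8² / 10.75 ≈ 81.03
n = 9

9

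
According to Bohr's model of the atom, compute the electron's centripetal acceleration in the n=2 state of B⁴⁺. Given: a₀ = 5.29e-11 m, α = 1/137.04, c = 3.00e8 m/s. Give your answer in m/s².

7.08e23 m/s²

r = n²a₀/Z = 4.23e-11 m, v = Zαc/n = 5.47e6 m/s
a = v²/r = (5.47e6)² / 4.23e-11 = 7.08e23 m/s²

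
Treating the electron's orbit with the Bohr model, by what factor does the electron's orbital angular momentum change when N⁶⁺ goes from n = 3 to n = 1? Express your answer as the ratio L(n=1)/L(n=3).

L = nℏ depends only on n, so L ∝ n.
L(n=1)/L(n=3) = (1/3)^1 = 1/3

1/3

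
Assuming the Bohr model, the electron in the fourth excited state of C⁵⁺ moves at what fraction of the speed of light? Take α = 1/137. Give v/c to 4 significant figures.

0.008759

v_n = Zαc/n, so v/c = Zα/n = 6 × 0.007299 / 5 = 0.008759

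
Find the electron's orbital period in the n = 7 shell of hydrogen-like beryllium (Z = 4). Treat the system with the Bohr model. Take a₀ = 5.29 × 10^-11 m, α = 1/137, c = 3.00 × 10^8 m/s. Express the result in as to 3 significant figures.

r = n²a₀/Z = 7²·5.29 × 10^-11/4 = 6.48 × 10^-10 m
v = Zαc/n = 4·0.00730·3.00 × 10^8/7 = 1.25 × 10^6 m/s
T = 2πr/v = 3.25 × 10^-15 s = 3250 as

3250 as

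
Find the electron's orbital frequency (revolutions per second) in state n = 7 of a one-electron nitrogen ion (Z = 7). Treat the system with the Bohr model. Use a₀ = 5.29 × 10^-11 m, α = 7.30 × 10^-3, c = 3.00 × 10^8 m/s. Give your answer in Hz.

r = n²a₀/Z = 3.70 × 10^-10 m, v = Zαc/n = 2.19 × 10^6 m/s
f = v/(2πr) = 9.41 × 10^14 Hz

9.41 × 10^14 Hz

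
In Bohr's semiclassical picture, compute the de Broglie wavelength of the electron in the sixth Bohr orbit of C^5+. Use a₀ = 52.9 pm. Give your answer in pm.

The Bohr quantisation condition is nλ = 2πr_n.
r_n = n²a₀/Z = 317 pm
λ = 2πr_n/n = 2π·317/6 = 332 pm

332 pm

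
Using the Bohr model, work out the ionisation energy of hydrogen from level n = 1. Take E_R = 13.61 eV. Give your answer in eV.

13.61 eV

E_n = −E_R·Z²/n² = −13.61 × 1²/1² eV = -13.61 eV
Ionisation energy = −E_n = 13.61 eV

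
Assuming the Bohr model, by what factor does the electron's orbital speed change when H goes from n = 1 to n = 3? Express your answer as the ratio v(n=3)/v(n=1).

1/3

v ∝ Z^1 · n^-1; with Z fixed, v ∝ n^-1.
v(n=3)/v(n=1) = (3/1)^-1 = 1/3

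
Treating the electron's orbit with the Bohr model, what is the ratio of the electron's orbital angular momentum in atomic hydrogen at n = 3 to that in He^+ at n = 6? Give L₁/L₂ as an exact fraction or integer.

L = nℏ is independent of Z.
L₁/L₂ = n₁/n₂ = 3/6 = 1/2

1/2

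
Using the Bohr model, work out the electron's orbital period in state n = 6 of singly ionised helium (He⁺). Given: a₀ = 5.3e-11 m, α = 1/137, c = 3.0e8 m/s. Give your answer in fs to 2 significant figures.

8.2 fs

r = n²a₀/Z = 6²·5.3e-11/2 = 9.5e-10 m
v = Zαc/n = 2·0.0073·3.0e8/6 = 7.3e5 m/s
T = 2πr/v = 8.2e-15 s = 8.2 fs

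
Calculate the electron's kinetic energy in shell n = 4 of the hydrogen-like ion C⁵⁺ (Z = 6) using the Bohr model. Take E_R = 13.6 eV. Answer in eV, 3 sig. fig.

30.6 eV

For a Coulomb orbit the virial theorem gives K = −E_n.
E_n = −E_R·Z²/n², so K = E_R·Z²/n² = 13.6 × 6²/4² = 30.6 eV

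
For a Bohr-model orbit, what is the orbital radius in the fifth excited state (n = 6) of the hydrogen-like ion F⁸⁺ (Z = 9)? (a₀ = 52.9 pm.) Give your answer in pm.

r_n = n²a₀/Z = 6² × 52.9 / 9
    = 36 × 52.9 / 9 = 212 pm

212 pm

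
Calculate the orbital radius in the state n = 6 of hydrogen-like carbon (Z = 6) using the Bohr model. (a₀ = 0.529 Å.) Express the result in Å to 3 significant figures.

3.17 Å

r_n = n²a₀/Z = 6² × 0.529 / 6
    = 36 × 0.529 / 6 = 3.17 Å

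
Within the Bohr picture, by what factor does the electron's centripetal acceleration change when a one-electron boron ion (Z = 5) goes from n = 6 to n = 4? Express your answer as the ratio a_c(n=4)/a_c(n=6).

81/16

a_c ∝ Z^3 · n^-4; with Z fixed, a_c ∝ n^-4.
a_c(n=4)/a_c(n=6) = (4/6)^-4 = 81/16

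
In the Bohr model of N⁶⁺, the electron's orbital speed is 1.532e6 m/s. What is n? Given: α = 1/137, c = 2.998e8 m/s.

10

v_n = Zαc/n ⇒ n = Zαc/v = 7 × 0.007299 × 2.998e8 / 1.532e6 ≈ 10.00
n = 10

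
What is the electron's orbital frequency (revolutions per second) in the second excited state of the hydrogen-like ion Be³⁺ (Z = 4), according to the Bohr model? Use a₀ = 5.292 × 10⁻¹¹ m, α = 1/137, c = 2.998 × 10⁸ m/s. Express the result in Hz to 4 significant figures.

3.900 × 10¹⁵ Hz

r = n²a₀/Z = 1.191 × 10⁻¹⁰ m, v = Zαc/n = 2.918 × 10⁶ m/s
f = v/(2πr) = 3.900 × 10¹⁵ Hz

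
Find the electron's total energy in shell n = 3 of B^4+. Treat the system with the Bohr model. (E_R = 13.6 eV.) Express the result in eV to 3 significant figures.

E_n = −E_R·Z²/n² = −13.6 × 5²/3² = -37.8 eV

-37.8 eV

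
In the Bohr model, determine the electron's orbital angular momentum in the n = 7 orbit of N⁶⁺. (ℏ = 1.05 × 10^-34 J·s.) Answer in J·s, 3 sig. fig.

7.35 × 10^-34 J·s

L_n = nℏ = 7 × 1.05 × 10^-34 = 7.35 × 10^-34 J·s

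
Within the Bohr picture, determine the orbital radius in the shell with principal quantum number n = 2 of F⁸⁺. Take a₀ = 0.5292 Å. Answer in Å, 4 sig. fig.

r_n = n²a₀/Z = 2² × 0.5292 / 9
    = 4 × 0.5292 / 9 = 0.2352 Å

0.2352 Å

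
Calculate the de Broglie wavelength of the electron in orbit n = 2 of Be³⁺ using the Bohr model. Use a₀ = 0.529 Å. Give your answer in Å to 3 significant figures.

The Bohr quantisation condition is nλ = 2πr_n.
r_n = n²a₀/Z = 0.529 Å
λ = 2πr_n/n = 2π·0.529/2 = 1.66 Å

1.66 Å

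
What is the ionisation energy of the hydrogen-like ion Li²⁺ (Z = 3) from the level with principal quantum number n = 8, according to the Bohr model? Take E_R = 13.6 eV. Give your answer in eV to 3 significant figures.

1.91 eV

E_n = −E_R·Z²/n² = −13.6 × 3²/8² eV = -1.91 eV
Ionisation energy = −E_n = 1.91 eV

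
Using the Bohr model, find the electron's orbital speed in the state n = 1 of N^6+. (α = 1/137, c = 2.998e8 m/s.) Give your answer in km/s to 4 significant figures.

v_n = Zαc/n = 7 × 0.007299 × 2.998e8 / 1
    = 1.532e4 km/s

1.532e4 km/s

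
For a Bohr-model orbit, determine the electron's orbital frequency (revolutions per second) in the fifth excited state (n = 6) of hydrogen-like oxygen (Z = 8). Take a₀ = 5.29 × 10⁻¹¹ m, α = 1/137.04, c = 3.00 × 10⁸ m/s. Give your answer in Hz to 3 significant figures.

1.95 × 10¹⁵ Hz

r = n²a₀/Z = 2.38 × 10⁻¹⁰ m, v = Zαc/n = 2.92 × 10⁶ m/s
f = v/(2πr) = 1.95 × 10¹⁵ Hz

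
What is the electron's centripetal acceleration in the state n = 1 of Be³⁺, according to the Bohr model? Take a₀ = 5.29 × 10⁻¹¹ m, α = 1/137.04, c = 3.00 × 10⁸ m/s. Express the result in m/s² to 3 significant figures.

5.80 × 10²⁴ m/s²

r = n²a₀/Z = 1.32 × 10⁻¹¹ m, v = Zαc/n = 8.76 × 10⁶ m/s
a = v²/r = (8.76 × 10⁶)² / 1.32 × 10⁻¹¹ = 5.80 × 10²⁴ m/s²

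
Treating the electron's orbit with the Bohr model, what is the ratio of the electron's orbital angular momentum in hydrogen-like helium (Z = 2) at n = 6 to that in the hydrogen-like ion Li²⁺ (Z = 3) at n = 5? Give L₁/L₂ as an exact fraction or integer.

6/5

L = nℏ is independent of Z.
L₁/L₂ = n₁/n₂ = 6/5 = 6/5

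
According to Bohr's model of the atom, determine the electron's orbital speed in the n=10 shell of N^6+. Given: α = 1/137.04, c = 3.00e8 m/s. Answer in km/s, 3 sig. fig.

1530 km/s

v_n = Zαc/n = 7 × 0.00730 × 3.00e8 / 10
    = 1530 km/s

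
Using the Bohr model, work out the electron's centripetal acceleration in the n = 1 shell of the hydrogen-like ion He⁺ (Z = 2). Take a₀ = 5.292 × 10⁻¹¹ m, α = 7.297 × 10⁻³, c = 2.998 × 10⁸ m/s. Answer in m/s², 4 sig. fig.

r = n²a₀/Z = 2.646 × 10⁻¹¹ m, v = Zαc/n = 4.375 × 10⁶ m/s
a = v²/r = (4.375 × 10⁶)² / 2.646 × 10⁻¹¹ = 7.235 × 10²³ m/s²

7.235 × 10²³ m/s²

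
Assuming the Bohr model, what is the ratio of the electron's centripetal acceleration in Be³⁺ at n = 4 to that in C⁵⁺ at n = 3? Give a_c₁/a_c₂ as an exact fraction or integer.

a_c ∝ Z^3 · n^-4
a_c₁/a_c₂ = (4/6)^3 · (4/3)^-4 = 3/32

3/32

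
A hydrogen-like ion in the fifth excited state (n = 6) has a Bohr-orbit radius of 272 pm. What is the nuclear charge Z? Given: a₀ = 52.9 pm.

r_n = n²a₀/Z ⇒ Z = n²a₀/r = 6² × 52.9 / 272 ≈ 7.00
Z = 7

7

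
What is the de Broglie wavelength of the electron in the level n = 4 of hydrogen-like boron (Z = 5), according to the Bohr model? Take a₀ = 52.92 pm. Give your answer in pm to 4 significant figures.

266.0 pm

The Bohr quantisation condition is nλ = 2πr_n.
r_n = n²a₀/Z = 169.3 pm
λ = 2πr_n/n = 2π·169.3/4 = 266.0 pm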